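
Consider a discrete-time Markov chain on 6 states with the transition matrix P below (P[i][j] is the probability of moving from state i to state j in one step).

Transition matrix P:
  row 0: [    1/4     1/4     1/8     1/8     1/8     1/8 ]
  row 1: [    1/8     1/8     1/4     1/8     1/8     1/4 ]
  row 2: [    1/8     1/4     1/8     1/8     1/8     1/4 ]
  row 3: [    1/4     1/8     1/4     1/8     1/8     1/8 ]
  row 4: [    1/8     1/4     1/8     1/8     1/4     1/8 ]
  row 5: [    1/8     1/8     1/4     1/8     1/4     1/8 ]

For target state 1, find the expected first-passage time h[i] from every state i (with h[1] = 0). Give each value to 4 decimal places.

h = [4.6239, 0.0000, 4.6972, 5.2110, 4.6239, 5.2110]

First-step conditioning: h[1] = 0; for i ≠ 1, h[i] = 1 + Σ_k P[i][k]·h[k].
  h[0] = 1 + 1/4·h[0] + 1/8·h[2] + 1/8·h[3] + 1/8·h[4] + 1/8·h[5]
  h[2] = 1 + 1/8·h[0] + 1/8·h[2] + 1/8·h[3] + 1/8·h[4] + 1/4·h[5]
  h[3] = 1 + 1/4·h[0] + 1/4·h[2] + 1/8·h[3] + 1/8·h[4] + 1/8·h[5]
  h[4] = 1 + 1/8·h[0] + 1/8·h[2] + 1/8·h[3] + 1/4·h[4] + 1/8·h[5]
  h[5] = 1 + 1/8·h[0] + 1/4·h[2] + 1/8·h[3] + 1/4·h[4] + 1/8·h[5]
Solving the 5×5 linear system over states ≠ 1 gives exactly h = [504/109, 0, 512/109, 568/109, 504/109, 568/109] (h[1] = 0 is the target).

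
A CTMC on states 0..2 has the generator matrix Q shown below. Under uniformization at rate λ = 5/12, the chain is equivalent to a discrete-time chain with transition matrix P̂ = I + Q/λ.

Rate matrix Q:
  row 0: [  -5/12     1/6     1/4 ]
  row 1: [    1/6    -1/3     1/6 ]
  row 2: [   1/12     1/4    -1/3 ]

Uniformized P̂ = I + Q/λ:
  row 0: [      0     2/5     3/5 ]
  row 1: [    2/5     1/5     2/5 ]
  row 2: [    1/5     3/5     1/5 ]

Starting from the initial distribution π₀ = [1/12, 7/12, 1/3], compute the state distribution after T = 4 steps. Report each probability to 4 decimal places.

t=0: π = [0.0833, 0.5833, 0.3333]
t=1: π = [0.3000, 0.3500, 0.3500]
t=2: π = [0.2100, 0.4000, 0.3900]
t=3: π = [0.2380, 0.3980, 0.3640]
t=4: π = [0.2320, 0.3932, 0.3748]

π = [0.2320, 0.3932, 0.3748]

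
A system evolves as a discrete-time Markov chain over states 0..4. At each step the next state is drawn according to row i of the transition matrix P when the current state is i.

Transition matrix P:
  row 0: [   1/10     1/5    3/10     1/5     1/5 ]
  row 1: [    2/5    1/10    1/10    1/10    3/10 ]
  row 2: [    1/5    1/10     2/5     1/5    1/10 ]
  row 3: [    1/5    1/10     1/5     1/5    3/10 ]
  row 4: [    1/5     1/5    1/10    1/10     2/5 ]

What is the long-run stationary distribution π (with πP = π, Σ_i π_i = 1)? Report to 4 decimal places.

π = [0.2085, 0.1469, 0.2252, 0.1593, 0.2601]

Balance equations π_j = Σ_i π_i·P[i][j]:
  π_0 = 1/10·π_0 + 2/5·π_1 + 1/5·π_2 + 1/5·π_3 + 1/5·π_4
  π_1 = 1/5·π_0 + 1/10·π_1 + 1/10·π_2 + 1/10·π_3 + 1/5·π_4
  π_2 = 3/10·π_0 + 1/10·π_1 + 2/5·π_2 + 1/5·π_3 + 1/10·π_4
  π_3 = 1/5·π_0 + 1/10·π_1 + 1/5·π_2 + 1/5·π_3 + 1/10·π_4
  normalize: π_0 + π_1 + π_2 + π_3 + π_4 = 1
Solving the linear system gives exactly π = [788/3779, 555/3779, 851/3779, 602/3779, 983/3779].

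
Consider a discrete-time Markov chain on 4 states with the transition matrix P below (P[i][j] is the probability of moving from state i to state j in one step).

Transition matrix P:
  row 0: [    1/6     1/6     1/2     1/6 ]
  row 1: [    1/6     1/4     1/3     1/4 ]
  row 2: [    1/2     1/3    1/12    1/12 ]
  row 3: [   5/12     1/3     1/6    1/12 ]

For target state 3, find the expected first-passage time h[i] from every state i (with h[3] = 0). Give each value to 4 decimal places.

h = [6.2623, 5.6393, 6.5574, 0.0000]

First-step conditioning: h[3] = 0; for i ≠ 3, h[i] = 1 + Σ_k P[i][k]·h[k].
  h[0] = 1 + 1/6·h[0] + 1/6·h[1] + 1/2·h[2]
  h[1] = 1 + 1/6·h[0] + 1/4·h[1] + 1/3·h[2]
  h[2] = 1 + 1/2·h[0] + 1/3·h[1] + 1/12·h[2]
Solving the 3×3 linear system over states ≠ 3 gives exactly h = [382/61, 344/61, 400/61, 0] (h[3] = 0 is the target).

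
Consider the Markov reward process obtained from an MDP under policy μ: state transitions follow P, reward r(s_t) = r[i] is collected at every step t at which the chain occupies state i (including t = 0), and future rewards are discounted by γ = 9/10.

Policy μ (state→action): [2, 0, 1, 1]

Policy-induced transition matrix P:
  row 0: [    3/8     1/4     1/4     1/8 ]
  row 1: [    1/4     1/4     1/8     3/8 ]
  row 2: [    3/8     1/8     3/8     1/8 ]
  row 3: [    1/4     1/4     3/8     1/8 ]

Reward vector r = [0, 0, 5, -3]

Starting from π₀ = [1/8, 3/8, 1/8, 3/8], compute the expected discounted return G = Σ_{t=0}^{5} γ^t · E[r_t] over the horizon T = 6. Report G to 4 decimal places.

G = 2.5107

t=0: π = [0.1250, 0.3750, 0.1250, 0.3750], E[r] = -0.5000, γ^t·E[r] = -0.500000, running G = -0.500000
t=1: π = [0.2813, 0.2344, 0.2656, 0.2188], E[r] = 0.6719, γ^t·E[r] = 0.604688, running G = 0.104688
t=2: π = [0.3184, 0.2168, 0.2813, 0.1836], E[r] = 0.8555, γ^t·E[r] = 0.692930, running G = 0.797617
t=3: π = [0.3250, 0.2148, 0.2810, 0.1792], E[r] = 0.8674, γ^t·E[r] = 0.632358, running G = 1.429975
t=4: π = [0.3257, 0.2149, 0.2807, 0.1787], E[r] = 0.8672, γ^t·E[r] = 0.568982, running G = 1.998957
t=5: π = [0.3258, 0.2149, 0.2806, 0.1787], E[r] = 0.8667, γ^t·E[r] = 0.511755, running G = 2.510711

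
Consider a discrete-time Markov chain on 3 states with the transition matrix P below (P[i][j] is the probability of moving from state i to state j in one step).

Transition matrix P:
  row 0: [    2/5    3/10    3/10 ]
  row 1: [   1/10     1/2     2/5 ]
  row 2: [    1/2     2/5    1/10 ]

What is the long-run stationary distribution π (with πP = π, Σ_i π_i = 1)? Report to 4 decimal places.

Balance equations π_j = Σ_i π_i·P[i][j]:
  π_0 = 2/5·π_0 + 1/10·π_1 + 1/2·π_2
  π_1 = 3/10·π_0 + 1/2·π_1 + 2/5·π_2
  normalize: π_0 + π_1 + π_2 = 1
Solving the linear system gives exactly π = [29/95, 39/95, 27/95].

π = [0.3053, 0.4105, 0.2842]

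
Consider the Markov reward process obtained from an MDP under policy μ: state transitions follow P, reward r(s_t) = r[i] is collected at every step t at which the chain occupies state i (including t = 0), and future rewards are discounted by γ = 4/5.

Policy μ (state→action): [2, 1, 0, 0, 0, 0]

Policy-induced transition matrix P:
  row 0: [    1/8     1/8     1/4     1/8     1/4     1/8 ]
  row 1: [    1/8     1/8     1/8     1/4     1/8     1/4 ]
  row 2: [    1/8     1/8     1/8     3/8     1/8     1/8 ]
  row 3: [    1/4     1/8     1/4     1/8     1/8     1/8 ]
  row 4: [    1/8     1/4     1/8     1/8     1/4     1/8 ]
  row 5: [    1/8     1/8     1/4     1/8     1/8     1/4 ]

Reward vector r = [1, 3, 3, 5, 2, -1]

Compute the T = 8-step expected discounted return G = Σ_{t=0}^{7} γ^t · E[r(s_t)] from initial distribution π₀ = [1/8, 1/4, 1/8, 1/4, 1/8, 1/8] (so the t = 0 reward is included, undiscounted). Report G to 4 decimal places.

t=0: π = [0.1250, 0.2500, 0.1250, 0.2500, 0.1250, 0.1250], E[r] = 2.6250, γ^t·E[r] = 2.625000, running G = 2.625000
t=1: π = [0.1563, 0.1406, 0.1875, 0.1875, 0.1563, 0.1719], E[r] = 2.2188, γ^t·E[r] = 1.775000, running G = 4.400000
t=2: π = [0.1484, 0.1445, 0.1895, 0.1895, 0.1641, 0.1641], E[r] = 2.2617, γ^t·E[r] = 1.447500, running G = 5.847500
t=3: π = [0.1487, 0.1455, 0.1877, 0.1904, 0.1641, 0.1636], E[r] = 2.2651, γ^t·E[r] = 1.159750, running G = 7.007250
t=4: π = [0.1488, 0.1455, 0.1878, 0.1901, 0.1641, 0.1636], E[r] = 2.2640, γ^t·E[r] = 0.927338, running G = 7.934588
t=5: π = [0.1488, 0.1455, 0.1878, 0.1901, 0.1641, 0.1636], E[r] = 2.2641, γ^t·E[r] = 0.741894, running G = 8.676481
t=6: π = [0.1488, 0.1455, 0.1878, 0.1901, 0.1641, 0.1636], E[r] = 2.2641, γ^t·E[r] = 0.593511, running G = 9.269992
t=7: π = [0.1488, 0.1455, 0.1878, 0.1901, 0.1641, 0.1636], E[r] = 2.2641, γ^t·E[r] = 0.474808, running G = 9.744801

G = 9.7448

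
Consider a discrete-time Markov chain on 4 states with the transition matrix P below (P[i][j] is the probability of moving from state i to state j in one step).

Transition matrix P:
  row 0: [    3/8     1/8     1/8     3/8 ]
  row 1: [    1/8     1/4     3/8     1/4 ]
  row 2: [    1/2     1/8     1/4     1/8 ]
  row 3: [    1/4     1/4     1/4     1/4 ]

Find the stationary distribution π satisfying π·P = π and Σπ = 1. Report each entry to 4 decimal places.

π = [0.3262, 0.1803, 0.2318, 0.2618]

Balance equations π_j = Σ_i π_i·P[i][j]:
  π_0 = 3/8·π_0 + 1/8·π_1 + 1/2·π_2 + 1/4·π_3
  π_1 = 1/8·π_0 + 1/4·π_1 + 1/8·π_2 + 1/4·π_3
  π_2 = 1/8·π_0 + 3/8·π_1 + 1/4·π_2 + 1/4·π_3
  normalize: π_0 + π_1 + π_2 + π_3 = 1
Solving the linear system gives exactly π = [76/233, 42/233, 54/233, 61/233].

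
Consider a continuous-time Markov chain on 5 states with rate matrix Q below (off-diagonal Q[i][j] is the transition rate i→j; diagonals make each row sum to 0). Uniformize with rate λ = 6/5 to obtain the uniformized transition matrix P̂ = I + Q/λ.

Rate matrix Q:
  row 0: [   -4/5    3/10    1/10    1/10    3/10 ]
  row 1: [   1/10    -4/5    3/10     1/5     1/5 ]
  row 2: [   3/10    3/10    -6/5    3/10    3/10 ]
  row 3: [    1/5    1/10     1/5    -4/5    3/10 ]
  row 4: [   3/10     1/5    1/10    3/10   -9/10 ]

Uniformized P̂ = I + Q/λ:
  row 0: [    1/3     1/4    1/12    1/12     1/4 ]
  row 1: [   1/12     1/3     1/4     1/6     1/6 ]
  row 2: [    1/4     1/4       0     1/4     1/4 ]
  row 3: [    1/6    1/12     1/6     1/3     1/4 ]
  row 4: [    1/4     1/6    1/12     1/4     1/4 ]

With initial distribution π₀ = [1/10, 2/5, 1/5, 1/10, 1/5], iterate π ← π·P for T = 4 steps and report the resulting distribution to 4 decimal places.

t=0: π = [0.1000, 0.4000, 0.2000, 0.1000, 0.2000]
t=1: π = [0.1833, 0.2500, 0.1417, 0.2083, 0.2167]
t=2: π = [0.2063, 0.2181, 0.1306, 0.2160, 0.2292]
t=3: π = [0.2128, 0.2131, 0.1268, 0.2155, 0.2318]
t=4: π = [0.2143, 0.2125, 0.1262, 0.2147, 0.2322]

π = [0.2143, 0.2125, 0.1262, 0.2147, 0.2322]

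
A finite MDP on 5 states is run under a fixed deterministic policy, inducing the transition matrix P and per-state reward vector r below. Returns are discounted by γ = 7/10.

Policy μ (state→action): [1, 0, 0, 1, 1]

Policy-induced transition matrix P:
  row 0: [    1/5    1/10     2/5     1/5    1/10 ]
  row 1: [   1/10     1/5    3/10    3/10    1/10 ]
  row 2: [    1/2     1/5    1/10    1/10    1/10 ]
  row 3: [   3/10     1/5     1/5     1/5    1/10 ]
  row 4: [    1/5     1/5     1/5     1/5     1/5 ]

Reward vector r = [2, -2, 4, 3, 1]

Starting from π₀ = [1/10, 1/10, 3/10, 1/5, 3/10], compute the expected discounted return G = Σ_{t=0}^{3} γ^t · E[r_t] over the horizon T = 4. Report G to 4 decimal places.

t=0: π = [0.1000, 0.1000, 0.3000, 0.2000, 0.3000], E[r] = 2.1000, γ^t·E[r] = 2.100000, running G = 2.100000
t=1: π = [0.3000, 0.1900, 0.2000, 0.1800, 0.1300], E[r] = 1.6900, γ^t·E[r] = 1.183000, running G = 3.283000
t=2: π = [0.2590, 0.1700, 0.2590, 0.1990, 0.1130], E[r] = 1.9240, γ^t·E[r] = 0.942760, running G = 4.225760
t=3: π = [0.2806, 0.1741, 0.2429, 0.1911, 0.1113], E[r] = 1.8692, γ^t·E[r] = 0.641136, running G = 4.866896

G = 4.8669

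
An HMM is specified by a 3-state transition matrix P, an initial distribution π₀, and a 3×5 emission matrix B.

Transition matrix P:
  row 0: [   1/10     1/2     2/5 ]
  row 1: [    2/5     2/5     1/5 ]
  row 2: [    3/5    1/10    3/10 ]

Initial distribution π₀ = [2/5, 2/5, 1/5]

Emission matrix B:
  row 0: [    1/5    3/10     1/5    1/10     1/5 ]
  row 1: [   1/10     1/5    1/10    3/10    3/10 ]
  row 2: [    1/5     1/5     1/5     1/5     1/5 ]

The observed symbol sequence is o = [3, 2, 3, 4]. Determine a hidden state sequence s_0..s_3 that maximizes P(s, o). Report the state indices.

path = [1, 0, 1, 1]

t=0: δ = [4.000e-02, 1.200e-01, 4.000e-02]  (obs o_0=3)
t=1: δ = [9.600e-03, 4.800e-03, 4.800e-03]  ψ = [1, 1, 1]  (obs o_1=2)
t=2: δ = [2.880e-04, 1.440e-03, 7.680e-04]  ψ = [2, 0, 0]  (obs o_2=3)
t=3: δ = [1.152e-04, 1.728e-04, 5.760e-05]  ψ = [1, 1, 1]  (obs o_3=4)
backtrack: best end state = 1; path = [1, 0, 1, 1]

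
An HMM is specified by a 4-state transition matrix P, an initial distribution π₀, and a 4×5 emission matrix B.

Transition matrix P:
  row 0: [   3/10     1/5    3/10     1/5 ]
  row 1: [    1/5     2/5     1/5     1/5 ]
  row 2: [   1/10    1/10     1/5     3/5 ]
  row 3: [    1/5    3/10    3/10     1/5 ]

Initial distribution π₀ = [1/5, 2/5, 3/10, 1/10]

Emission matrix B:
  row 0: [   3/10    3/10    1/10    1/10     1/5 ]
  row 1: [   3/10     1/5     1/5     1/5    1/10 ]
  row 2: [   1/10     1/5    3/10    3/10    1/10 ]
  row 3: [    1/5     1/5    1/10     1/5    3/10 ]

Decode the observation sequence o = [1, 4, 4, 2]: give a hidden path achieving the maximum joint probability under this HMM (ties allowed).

path = [2, 3, 3, 2]

t=0: δ = [6.000e-02, 8.000e-02, 6.000e-02, 2.000e-02]  (obs o_0=1)
t=1: δ = [3.600e-03, 3.200e-03, 1.800e-03, 1.080e-02]  ψ = [0, 1, 0, 2]  (obs o_1=4)
t=2: δ = [4.320e-04, 3.240e-04, 3.240e-04, 6.480e-04]  ψ = [3, 3, 3, 3]  (obs o_2=4)
t=3: δ = [1.296e-05, 3.888e-05, 5.832e-05, 1.944e-05]  ψ = [0, 3, 3, 2]  (obs o_3=2)
backtrack: best end state = 2; path = [2, 3, 3, 2]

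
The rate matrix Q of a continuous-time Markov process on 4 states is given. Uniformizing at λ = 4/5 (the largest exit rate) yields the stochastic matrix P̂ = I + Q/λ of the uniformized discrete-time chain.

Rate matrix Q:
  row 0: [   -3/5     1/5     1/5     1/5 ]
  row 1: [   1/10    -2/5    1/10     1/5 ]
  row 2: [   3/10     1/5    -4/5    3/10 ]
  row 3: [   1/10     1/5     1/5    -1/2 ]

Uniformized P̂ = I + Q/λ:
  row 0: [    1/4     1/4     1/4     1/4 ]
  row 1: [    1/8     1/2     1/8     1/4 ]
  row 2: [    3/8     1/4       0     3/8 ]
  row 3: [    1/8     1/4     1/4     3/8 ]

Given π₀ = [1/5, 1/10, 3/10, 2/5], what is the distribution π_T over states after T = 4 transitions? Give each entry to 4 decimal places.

π = [0.1907, 0.3324, 0.1672, 0.3097]

t=0: π = [0.2000, 0.1000, 0.3000, 0.4000]
t=1: π = [0.2250, 0.2750, 0.1625, 0.3375]
t=2: π = [0.1938, 0.3188, 0.1750, 0.3125]
t=3: π = [0.1930, 0.3297, 0.1664, 0.3109]
t=4: π = [0.1907, 0.3324, 0.1672, 0.3097]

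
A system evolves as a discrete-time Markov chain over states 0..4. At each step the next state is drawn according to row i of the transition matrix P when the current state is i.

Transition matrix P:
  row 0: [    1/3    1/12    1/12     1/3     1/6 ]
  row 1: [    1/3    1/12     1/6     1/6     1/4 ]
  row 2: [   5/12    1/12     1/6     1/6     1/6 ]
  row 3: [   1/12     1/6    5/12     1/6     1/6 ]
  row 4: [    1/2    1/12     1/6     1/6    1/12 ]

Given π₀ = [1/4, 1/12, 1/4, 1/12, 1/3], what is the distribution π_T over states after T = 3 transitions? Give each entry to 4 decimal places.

t=0: π = [0.2500, 0.0833, 0.2500, 0.0833, 0.3333]
t=1: π = [0.3889, 0.0903, 0.1667, 0.2083, 0.1458]
t=2: π = [0.3194, 0.1007, 0.1863, 0.2315, 0.1620]
t=3: π = [0.3180, 0.1026, 0.1979, 0.2199, 0.1616]

π = [0.3180, 0.1026, 0.1979, 0.2199, 0.1616]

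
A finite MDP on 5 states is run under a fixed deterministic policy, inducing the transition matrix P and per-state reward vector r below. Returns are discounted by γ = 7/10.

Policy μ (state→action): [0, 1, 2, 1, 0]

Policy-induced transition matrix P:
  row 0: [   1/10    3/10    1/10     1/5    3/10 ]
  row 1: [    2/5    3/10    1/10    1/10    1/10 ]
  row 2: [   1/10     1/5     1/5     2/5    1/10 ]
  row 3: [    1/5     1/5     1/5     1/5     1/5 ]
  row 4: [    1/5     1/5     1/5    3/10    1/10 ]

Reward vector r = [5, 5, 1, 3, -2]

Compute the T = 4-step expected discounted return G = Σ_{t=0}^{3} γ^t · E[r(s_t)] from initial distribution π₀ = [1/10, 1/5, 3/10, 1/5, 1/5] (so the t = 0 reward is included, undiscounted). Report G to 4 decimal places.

t=0: π = [0.1000, 0.2000, 0.3000, 0.2000, 0.2000], E[r] = 2.0000, γ^t·E[r] = 2.000000, running G = 2.000000
t=1: π = [0.2000, 0.2300, 0.1700, 0.2600, 0.1400], E[r] = 2.8200, γ^t·E[r] = 1.974000, running G = 3.974000
t=2: π = [0.2090, 0.2430, 0.1570, 0.2250, 0.1660], E[r] = 2.7600, γ^t·E[r] = 1.352400, running G = 5.326400
t=3: π = [0.2120, 0.2452, 0.1548, 0.2237, 0.1643], E[r] = 2.7833, γ^t·E[r] = 0.954672, running G = 6.281072

G = 6.2811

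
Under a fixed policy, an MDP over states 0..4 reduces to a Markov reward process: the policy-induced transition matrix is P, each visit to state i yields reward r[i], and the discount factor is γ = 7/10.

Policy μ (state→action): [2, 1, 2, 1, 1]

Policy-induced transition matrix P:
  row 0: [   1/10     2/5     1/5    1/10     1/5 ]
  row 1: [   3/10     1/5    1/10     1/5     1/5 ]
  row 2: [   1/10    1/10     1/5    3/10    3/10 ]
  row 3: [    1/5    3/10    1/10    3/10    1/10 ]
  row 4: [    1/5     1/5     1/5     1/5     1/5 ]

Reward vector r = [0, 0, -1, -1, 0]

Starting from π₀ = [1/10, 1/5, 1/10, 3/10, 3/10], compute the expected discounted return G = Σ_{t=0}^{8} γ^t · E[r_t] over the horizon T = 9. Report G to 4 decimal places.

t=0: π = [0.1000, 0.2000, 0.1000, 0.3000, 0.3000], E[r] = -0.4000, γ^t·E[r] = -0.400000, running G = -0.400000
t=1: π = [0.2000, 0.2400, 0.1500, 0.2300, 0.1800], E[r] = -0.3800, γ^t·E[r] = -0.266000, running G = -0.666000
t=2: π = [0.1890, 0.2480, 0.1530, 0.2180, 0.1920], E[r] = -0.3710, γ^t·E[r] = -0.181790, running G = -0.847790
t=3: π = [0.1906, 0.2443, 0.1534, 0.2182, 0.1935], E[r] = -0.3716, γ^t·E[r] = -0.127459, running G = -0.975249
t=4: π = [0.1900, 0.2446, 0.1538, 0.2181, 0.1935], E[r] = -0.3719, γ^t·E[r] = -0.089281, running G = -1.064530
t=5: π = [0.1901, 0.2444, 0.1537, 0.2182, 0.1936], E[r] = -0.3719, γ^t·E[r] = -0.062507, running G = -1.127037
t=6: π = [0.1901, 0.2445, 0.1537, 0.2182, 0.1936], E[r] = -0.3719, γ^t·E[r] = -0.043756, running G = -1.170793
t=7: π = [0.1901, 0.2445, 0.1537, 0.2182, 0.1936], E[r] = -0.3719, γ^t·E[r] = -0.030629, running G = -1.201423
t=8: π = [0.1901, 0.2445, 0.1537, 0.2182, 0.1936], E[r] = -0.3719, γ^t·E[r] = -0.021441, running G = -1.222863

G = -1.2229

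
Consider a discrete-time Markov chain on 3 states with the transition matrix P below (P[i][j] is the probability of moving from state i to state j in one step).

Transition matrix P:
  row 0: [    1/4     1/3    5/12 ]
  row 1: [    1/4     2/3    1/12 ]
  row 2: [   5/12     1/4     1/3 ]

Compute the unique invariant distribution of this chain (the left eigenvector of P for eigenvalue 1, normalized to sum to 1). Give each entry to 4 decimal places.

π = [0.2900, 0.4700, 0.2400]

Balance equations π_j = Σ_i π_i·P[i][j]:
  π_0 = 1/4·π_0 + 1/4·π_1 + 5/12·π_2
  π_1 = 1/3·π_0 + 2/3·π_1 + 1/4·π_2
  normalize: π_0 + π_1 + π_2 = 1
Solving the linear system gives exactly π = [29/100, 47/100, 6/25].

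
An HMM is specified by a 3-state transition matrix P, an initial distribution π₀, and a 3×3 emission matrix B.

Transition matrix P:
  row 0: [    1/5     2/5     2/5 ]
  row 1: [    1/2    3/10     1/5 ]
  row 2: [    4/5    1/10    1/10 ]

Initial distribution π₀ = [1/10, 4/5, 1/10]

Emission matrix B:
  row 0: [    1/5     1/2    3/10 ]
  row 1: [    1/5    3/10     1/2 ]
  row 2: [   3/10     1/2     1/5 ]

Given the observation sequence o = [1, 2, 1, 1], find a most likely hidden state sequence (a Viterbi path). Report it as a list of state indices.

path = [1, 0, 2, 0]

t=0: δ = [5.000e-02, 2.400e-01, 5.000e-02]  (obs o_0=1)
t=1: δ = [3.600e-02, 3.600e-02, 9.600e-03]  ψ = [1, 1, 1]  (obs o_1=2)
t=2: δ = [9.000e-03, 4.320e-03, 7.200e-03]  ψ = [1, 0, 0]  (obs o_2=1)
t=3: δ = [2.880e-03, 1.080e-03, 1.800e-03]  ψ = [2, 0, 0]  (obs o_3=1)
backtrack: best end state = 0; path = [1, 0, 2, 0]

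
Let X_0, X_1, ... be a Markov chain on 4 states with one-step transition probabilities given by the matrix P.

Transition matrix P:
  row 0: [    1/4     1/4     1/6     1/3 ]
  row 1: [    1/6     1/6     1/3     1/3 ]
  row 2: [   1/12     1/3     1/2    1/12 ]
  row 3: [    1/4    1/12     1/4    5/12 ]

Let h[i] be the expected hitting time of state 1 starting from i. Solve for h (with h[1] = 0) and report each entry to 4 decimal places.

First-step conditioning: h[1] = 0; for i ≠ 1, h[i] = 1 + Σ_k P[i][k]·h[k].
  h[0] = 1 + 1/4·h[0] + 1/6·h[2] + 1/3·h[3]
  h[2] = 1 + 1/12·h[0] + 1/2·h[2] + 1/12·h[3]
  h[3] = 1 + 1/4·h[0] + 1/4·h[2] + 5/12·h[3]
Solving the 3×3 linear system over states ≠ 1 gives exactly h = [84/19, 0, 888/247, 1272/247] (h[1] = 0 is the target).

h = [4.4211, 0.0000, 3.5951, 5.1498]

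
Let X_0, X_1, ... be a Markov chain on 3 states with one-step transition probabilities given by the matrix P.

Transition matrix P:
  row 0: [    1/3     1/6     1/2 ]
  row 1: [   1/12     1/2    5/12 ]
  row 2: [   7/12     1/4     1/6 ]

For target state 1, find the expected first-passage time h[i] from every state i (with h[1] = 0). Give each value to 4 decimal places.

h = [5.0526, 0.0000, 4.7368]

First-step conditioning: h[1] = 0; for i ≠ 1, h[i] = 1 + Σ_k P[i][k]·h[k].
  h[0] = 1 + 1/3·h[0] + 1/2·h[2]
  h[2] = 1 + 7/12·h[0] + 1/6·h[2]
Solving the 2×2 linear system over states ≠ 1 gives exactly h = [96/19, 0, 90/19] (h[1] = 0 is the target).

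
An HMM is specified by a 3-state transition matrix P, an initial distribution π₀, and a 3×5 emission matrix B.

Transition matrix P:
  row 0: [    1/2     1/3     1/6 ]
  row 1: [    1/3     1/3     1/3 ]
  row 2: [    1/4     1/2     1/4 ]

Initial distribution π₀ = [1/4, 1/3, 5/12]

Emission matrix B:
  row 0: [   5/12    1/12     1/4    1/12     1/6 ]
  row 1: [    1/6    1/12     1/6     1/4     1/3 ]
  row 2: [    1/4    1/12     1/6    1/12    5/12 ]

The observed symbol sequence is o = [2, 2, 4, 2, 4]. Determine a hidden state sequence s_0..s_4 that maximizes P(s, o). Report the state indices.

path = [2, 1, 2, 1, 2]

t=0: δ = [6.250e-02, 5.556e-02, 6.944e-02]  (obs o_0=2)
t=1: δ = [7.812e-03, 5.787e-03, 3.086e-03]  ψ = [0, 2, 1]  (obs o_1=2)
t=2: δ = [6.510e-04, 8.681e-04, 8.038e-04]  ψ = [0, 0, 1]  (obs o_2=4)
t=3: δ = [8.138e-05, 6.698e-05, 4.823e-05]  ψ = [0, 2, 1]  (obs o_3=2)
t=4: δ = [6.782e-06, 9.042e-06, 9.303e-06]  ψ = [0, 0, 1]  (obs o_4=4)
backtrack: best end state = 2; path = [2, 1, 2, 1, 2]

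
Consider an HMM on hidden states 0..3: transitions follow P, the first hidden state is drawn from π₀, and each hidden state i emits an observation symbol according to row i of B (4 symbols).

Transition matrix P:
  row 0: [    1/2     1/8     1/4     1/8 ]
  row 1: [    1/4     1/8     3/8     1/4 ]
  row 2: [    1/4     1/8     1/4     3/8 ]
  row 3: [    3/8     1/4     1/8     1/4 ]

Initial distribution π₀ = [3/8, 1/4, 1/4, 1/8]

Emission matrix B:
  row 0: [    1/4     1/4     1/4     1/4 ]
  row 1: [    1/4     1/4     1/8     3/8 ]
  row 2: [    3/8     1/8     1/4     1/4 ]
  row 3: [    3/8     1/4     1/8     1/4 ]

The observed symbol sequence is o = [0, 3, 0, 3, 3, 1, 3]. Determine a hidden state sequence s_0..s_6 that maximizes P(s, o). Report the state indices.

t=0: δ = [9.375e-02, 6.250e-02, 9.375e-02, 4.688e-02]  (obs o_0=0)
t=1: δ = [1.172e-02, 4.395e-03, 5.859e-03, 8.789e-03]  ψ = [0, 0, 0, 2]  (obs o_1=3)
t=2: δ = [1.465e-03, 5.493e-04, 1.099e-03, 8.240e-04]  ψ = [0, 3, 0, 2]  (obs o_2=0)
t=3: δ = [1.831e-04, 7.725e-05, 9.155e-05, 1.030e-04]  ψ = [0, 3, 0, 2]  (obs o_3=3)
t=4: δ = [2.289e-05, 9.656e-06, 1.144e-05, 8.583e-06]  ψ = [0, 3, 0, 2]  (obs o_4=3)
t=5: δ = [2.861e-06, 7.153e-07, 7.153e-07, 1.073e-06]  ψ = [0, 0, 0, 2]  (obs o_5=1)
t=6: δ = [3.576e-07, 1.341e-07, 1.788e-07, 8.941e-08]  ψ = [0, 0, 0, 0]  (obs o_6=3)
backtrack: best end state = 0; path = [0, 0, 0, 0, 0, 0, 0]

path = [0, 0, 0, 0, 0, 0, 0]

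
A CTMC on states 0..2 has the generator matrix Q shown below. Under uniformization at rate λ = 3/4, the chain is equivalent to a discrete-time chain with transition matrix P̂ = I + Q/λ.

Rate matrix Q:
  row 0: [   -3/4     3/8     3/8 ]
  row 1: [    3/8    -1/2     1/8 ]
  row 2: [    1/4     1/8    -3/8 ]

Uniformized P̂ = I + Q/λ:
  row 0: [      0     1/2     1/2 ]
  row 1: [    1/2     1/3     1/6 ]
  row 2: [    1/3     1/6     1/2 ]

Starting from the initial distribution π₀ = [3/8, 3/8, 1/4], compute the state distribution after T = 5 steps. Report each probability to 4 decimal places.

t=0: π = [0.3750, 0.3750, 0.2500]
t=1: π = [0.2708, 0.3542, 0.3750]
t=2: π = [0.3021, 0.3160, 0.3819]
t=3: π = [0.2853, 0.3200, 0.3947]
t=4: π = [0.2916, 0.3151, 0.3933]
t=5: π = [0.2887, 0.3164, 0.3950]

π = [0.2887, 0.3164, 0.3950]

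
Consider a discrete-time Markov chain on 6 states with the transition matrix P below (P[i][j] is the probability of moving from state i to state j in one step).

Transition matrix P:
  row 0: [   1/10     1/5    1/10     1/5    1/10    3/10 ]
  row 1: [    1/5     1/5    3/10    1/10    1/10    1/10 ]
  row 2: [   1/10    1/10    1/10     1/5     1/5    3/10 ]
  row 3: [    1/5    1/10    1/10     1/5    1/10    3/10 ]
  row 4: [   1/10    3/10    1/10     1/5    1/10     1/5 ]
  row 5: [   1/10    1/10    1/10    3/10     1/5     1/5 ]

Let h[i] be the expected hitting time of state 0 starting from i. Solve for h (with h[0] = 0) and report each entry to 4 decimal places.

First-step conditioning: h[0] = 0; for i ≠ 0, h[i] = 1 + Σ_k P[i][k]·h[k].
  h[1] = 1 + 1/5·h[1] + 3/10·h[2] + 1/10·h[3] + 1/10·h[4] + 1/10·h[5]
  h[2] = 1 + 1/10·h[1] + 1/10·h[2] + 1/5·h[3] + 1/5·h[4] + 3/10·h[5]
  h[3] = 1 + 1/10·h[1] + 1/10·h[2] + 1/5·h[3] + 1/10·h[4] + 3/10·h[5]
  h[4] = 1 + 3/10·h[1] + 1/10·h[2] + 1/5·h[3] + 1/10·h[4] + 1/5·h[5]
  h[5] = 1 + 1/10·h[1] + 1/10·h[2] + 3/10·h[3] + 1/5·h[4] + 1/5·h[5]
Solving the 5×5 linear system over states ≠ 0 gives exactly h = [0, 100080/14987, 110750/14987, 99860/14987, 108900/14987, 15680/2141] (h[0] = 0 is the target).

h = [0.0000, 6.6778, 7.3897, 6.6631, 7.2663, 7.3237]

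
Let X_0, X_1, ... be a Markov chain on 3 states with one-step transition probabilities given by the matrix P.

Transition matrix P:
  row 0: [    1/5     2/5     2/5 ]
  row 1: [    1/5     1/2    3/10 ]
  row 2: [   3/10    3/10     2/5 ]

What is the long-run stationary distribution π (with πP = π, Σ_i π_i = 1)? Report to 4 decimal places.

π = [0.2360, 0.4045, 0.3596]

Balance equations π_j = Σ_i π_i·P[i][j]:
  π_0 = 1/5·π_0 + 1/5·π_1 + 3/10·π_2
  π_1 = 2/5·π_0 + 1/2·π_1 + 3/10·π_2
  normalize: π_0 + π_1 + π_2 = 1
Solving the linear system gives exactly π = [21/89, 36/89, 32/89].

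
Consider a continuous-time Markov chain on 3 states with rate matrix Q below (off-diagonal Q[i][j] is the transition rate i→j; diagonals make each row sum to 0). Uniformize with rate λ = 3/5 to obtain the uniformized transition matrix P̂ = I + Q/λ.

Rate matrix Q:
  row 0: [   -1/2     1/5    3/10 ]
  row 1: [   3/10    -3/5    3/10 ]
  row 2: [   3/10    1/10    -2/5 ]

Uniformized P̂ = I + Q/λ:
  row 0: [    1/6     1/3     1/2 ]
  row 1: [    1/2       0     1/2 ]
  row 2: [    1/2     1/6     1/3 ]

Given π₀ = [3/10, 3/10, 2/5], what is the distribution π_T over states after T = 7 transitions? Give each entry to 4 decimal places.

π = [0.3750, 0.1964, 0.4286]

t=0: π = [0.3000, 0.3000, 0.4000]
t=1: π = [0.4000, 0.1667, 0.4333]
t=2: π = [0.3667, 0.2056, 0.4278]
t=3: π = [0.3778, 0.1935, 0.4287]
t=4: π = [0.3741, 0.1974, 0.4285]
t=5: π = [0.3753, 0.1961, 0.4286]
t=6: π = [0.3749, 0.1965, 0.4286]
t=7: π = [0.3750, 0.1964, 0.4286]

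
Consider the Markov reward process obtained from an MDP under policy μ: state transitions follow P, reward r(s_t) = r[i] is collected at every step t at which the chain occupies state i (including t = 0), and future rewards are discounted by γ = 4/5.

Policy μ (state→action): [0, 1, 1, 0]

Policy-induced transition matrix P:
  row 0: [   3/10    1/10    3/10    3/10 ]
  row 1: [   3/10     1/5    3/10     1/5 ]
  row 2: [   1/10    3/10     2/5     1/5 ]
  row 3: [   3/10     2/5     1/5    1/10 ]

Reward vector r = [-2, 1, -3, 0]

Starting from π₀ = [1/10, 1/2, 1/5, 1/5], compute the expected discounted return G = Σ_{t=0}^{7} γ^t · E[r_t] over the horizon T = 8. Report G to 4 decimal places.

G = -3.9810

t=0: π = [0.1000, 0.5000, 0.2000, 0.2000], E[r] = -0.3000, γ^t·E[r] = -0.300000, running G = -0.300000
t=1: π = [0.2600, 0.2500, 0.3000, 0.1900], E[r] = -1.1700, γ^t·E[r] = -0.936000, running G = -1.236000
t=2: π = [0.2400, 0.2420, 0.3110, 0.2070], E[r] = -1.1710, γ^t·E[r] = -0.749440, running G = -1.985440
t=3: π = [0.2378, 0.2485, 0.3104, 0.2033], E[r] = -1.1583, γ^t·E[r] = -0.593050, running G = -2.578490
t=4: π = [0.2379, 0.2479, 0.3107, 0.2035], E[r] = -1.1601, γ^t·E[r] = -0.475156, running G = -3.053646
t=5: π = [0.2379, 0.2480, 0.3107, 0.2034], E[r] = -1.1599, γ^t·E[r] = -0.380084, running G = -3.433730
t=6: π = [0.2379, 0.2480, 0.3107, 0.2034], E[r] = -1.1599, γ^t·E[r] = -0.304065, running G = -3.737796
t=7: π = [0.2379, 0.2480, 0.3107, 0.2034], E[r] = -1.1599, γ^t·E[r] = -0.243253, running G = -3.981048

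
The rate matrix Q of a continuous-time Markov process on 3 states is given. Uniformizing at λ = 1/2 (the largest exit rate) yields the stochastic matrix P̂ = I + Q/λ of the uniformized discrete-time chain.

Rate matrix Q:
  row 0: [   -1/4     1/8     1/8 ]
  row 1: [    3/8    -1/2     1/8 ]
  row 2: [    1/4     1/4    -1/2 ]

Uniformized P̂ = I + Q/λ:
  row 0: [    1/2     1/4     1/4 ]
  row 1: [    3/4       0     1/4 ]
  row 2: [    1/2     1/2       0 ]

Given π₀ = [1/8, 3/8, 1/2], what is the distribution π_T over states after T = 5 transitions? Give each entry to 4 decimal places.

π = [0.5590, 0.2413, 0.1997]

t=0: π = [0.1250, 0.3750, 0.5000]
t=1: π = [0.5938, 0.2813, 0.1250]
t=2: π = [0.5703, 0.2109, 0.2188]
t=3: π = [0.5527, 0.2520, 0.1953]
t=4: π = [0.5630, 0.2358, 0.2012]
t=5: π = [0.5590, 0.2413, 0.1997]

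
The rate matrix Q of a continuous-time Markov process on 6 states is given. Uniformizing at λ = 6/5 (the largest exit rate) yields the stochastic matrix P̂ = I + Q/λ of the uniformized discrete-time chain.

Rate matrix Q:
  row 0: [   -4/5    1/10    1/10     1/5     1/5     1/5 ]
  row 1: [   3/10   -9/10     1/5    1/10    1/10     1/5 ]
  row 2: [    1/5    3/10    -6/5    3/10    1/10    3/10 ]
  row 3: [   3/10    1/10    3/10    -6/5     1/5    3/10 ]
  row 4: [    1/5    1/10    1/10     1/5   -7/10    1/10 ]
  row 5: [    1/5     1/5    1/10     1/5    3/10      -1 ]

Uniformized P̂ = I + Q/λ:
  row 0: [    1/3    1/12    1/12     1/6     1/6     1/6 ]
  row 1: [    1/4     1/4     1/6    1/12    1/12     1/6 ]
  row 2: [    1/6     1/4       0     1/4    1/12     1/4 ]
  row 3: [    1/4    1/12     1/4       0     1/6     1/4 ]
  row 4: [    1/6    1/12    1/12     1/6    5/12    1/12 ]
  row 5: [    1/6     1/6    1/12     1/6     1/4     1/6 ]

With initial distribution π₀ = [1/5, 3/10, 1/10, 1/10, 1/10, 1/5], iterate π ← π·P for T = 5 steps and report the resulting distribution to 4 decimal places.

t=0: π = [0.2000, 0.3000, 0.1000, 0.1000, 0.1000, 0.2000]
t=1: π = [0.2333, 0.1667, 0.1167, 0.1333, 0.1750, 0.1750]
t=2: π = [0.2306, 0.1451, 0.1097, 0.1403, 0.2014, 0.1729]
t=3: π = [0.2289, 0.1402, 0.1097, 0.1403, 0.2102, 0.1707]
t=4: π = [0.2282, 0.1392, 0.1093, 0.1407, 0.2126, 0.1700]
t=5: π = [0.2280, 0.1389, 0.1093, 0.1407, 0.2133, 0.1698]

π = [0.2280, 0.1389, 0.1093, 0.1407, 0.2133, 0.1698]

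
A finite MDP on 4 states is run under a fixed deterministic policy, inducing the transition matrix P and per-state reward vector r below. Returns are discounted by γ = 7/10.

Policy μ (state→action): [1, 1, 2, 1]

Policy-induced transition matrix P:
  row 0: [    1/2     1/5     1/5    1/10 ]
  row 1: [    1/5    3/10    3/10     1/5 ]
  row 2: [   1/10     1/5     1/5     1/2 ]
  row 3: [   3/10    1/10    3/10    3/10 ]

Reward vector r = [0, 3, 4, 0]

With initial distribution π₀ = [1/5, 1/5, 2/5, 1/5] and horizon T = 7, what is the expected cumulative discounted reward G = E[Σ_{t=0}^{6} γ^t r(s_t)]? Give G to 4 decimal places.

G = 5.4182

t=0: π = [0.2000, 0.2000, 0.4000, 0.2000], E[r] = 2.2000, γ^t·E[r] = 2.200000, running G = 2.200000
t=1: π = [0.2400, 0.2000, 0.2400, 0.3200], E[r] = 1.5600, γ^t·E[r] = 1.092000, running G = 3.292000
t=2: π = [0.2800, 0.1880, 0.2520, 0.2800], E[r] = 1.5720, γ^t·E[r] = 0.770280, running G = 4.062280
t=3: π = [0.2868, 0.1908, 0.2468, 0.2756], E[r] = 1.5596, γ^t·E[r] = 0.534943, running G = 4.597223
t=4: π = [0.2889, 0.1915, 0.2466, 0.2729], E[r] = 1.5611, γ^t·E[r] = 0.374825, running G = 4.972048
t=5: π = [0.2893, 0.1919, 0.2464, 0.2724], E[r] = 1.5614, γ^t·E[r] = 0.262417, running G = 5.234465
t=6: π = [0.2894, 0.1919, 0.2464, 0.2722], E[r] = 1.5615, γ^t·E[r] = 0.183714, running G = 5.418179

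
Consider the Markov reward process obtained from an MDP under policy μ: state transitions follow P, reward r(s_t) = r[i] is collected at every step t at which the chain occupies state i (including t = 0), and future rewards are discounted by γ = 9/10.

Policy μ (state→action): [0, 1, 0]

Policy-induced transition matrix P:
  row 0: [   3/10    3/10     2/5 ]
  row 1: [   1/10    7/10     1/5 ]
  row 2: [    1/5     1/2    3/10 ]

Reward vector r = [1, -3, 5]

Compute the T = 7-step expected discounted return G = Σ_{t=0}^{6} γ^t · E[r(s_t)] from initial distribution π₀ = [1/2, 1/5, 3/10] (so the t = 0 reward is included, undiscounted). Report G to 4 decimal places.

t=0: π = [0.5000, 0.2000, 0.3000], E[r] = 1.4000, γ^t·E[r] = 1.400000, running G = 1.400000
t=1: π = [0.2300, 0.4400, 0.3300], E[r] = 0.5600, γ^t·E[r] = 0.504000, running G = 1.904000
t=2: π = [0.1790, 0.5420, 0.2790], E[r] = -0.0520, γ^t·E[r] = -0.042120, running G = 1.861880
t=3: π = [0.1637, 0.5726, 0.2637], E[r] = -0.2356, γ^t·E[r] = -0.171752, running G = 1.690128
t=4: π = [0.1591, 0.5818, 0.2591], E[r] = -0.2907, γ^t·E[r] = -0.190715, running G = 1.499412
t=5: π = [0.1577, 0.5845, 0.2577], E[r] = -0.3072, γ^t·E[r] = -0.181401, running G = 1.318012
t=6: π = [0.1573, 0.5854, 0.2573], E[r] = -0.3122, γ^t·E[r] = -0.165895, running G = 1.152116

G = 1.1521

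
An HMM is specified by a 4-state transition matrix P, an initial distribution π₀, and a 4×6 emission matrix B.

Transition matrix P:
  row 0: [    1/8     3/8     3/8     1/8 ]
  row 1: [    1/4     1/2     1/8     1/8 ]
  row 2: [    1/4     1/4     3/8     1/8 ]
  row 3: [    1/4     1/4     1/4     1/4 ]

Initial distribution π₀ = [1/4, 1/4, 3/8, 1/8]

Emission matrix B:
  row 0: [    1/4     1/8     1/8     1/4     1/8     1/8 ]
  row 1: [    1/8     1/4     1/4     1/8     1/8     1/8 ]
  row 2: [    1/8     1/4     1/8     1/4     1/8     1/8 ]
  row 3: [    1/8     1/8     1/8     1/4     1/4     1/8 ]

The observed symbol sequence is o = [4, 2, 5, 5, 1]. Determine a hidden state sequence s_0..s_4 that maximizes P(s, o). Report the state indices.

path = [1, 1, 1, 1, 1]

t=0: δ = [3.125e-02, 3.125e-02, 4.688e-02, 3.125e-02]  (obs o_0=4)
t=1: δ = [1.465e-03, 3.906e-03, 2.197e-03, 9.766e-04]  ψ = [2, 1, 2, 3]  (obs o_1=2)
t=2: δ = [1.221e-04, 2.441e-04, 1.030e-04, 6.104e-05]  ψ = [1, 1, 2, 1]  (obs o_2=5)
t=3: δ = [7.629e-06, 1.526e-05, 5.722e-06, 3.815e-06]  ψ = [1, 1, 0, 1]  (obs o_3=5)
t=4: δ = [4.768e-07, 1.907e-06, 7.153e-07, 2.384e-07]  ψ = [1, 1, 0, 1]  (obs o_4=1)
backtrack: best end state = 1; path = [1, 1, 1, 1, 1]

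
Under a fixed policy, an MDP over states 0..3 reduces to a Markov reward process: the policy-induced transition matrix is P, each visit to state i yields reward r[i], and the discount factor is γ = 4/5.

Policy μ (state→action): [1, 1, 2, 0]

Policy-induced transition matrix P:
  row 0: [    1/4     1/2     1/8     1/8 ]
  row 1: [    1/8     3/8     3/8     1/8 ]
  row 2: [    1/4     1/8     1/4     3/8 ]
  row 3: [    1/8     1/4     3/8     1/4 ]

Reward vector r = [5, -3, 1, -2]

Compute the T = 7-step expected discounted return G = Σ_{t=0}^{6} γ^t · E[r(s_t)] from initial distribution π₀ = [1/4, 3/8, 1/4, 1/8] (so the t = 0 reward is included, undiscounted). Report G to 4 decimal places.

G = -0.2940

t=0: π = [0.2500, 0.3750, 0.2500, 0.1250], E[r] = 0.1250, γ^t·E[r] = 0.125000, running G = 0.125000
t=1: π = [0.1875, 0.3281, 0.2813, 0.2031], E[r] = -0.1719, γ^t·E[r] = -0.137500, running G = -0.012500
t=2: π = [0.1836, 0.3027, 0.2930, 0.2207], E[r] = -0.1387, γ^t·E[r] = -0.088750, running G = -0.101250
t=3: π = [0.1846, 0.2971, 0.2925, 0.2258], E[r] = -0.1277, γ^t·E[r] = -0.065375, running G = -0.166625
t=4: π = [0.1846, 0.2967, 0.2923, 0.2263], E[r] = -0.1274, γ^t·E[r] = -0.052188, running G = -0.218813
t=5: π = [0.1846, 0.2967, 0.2923, 0.2264], E[r] = -0.1275, γ^t·E[r] = -0.041774, running G = -0.260586
t=6: π = [0.1846, 0.2967, 0.2923, 0.2264], E[r] = -0.1275, γ^t·E[r] = -0.033417, running G = -0.294003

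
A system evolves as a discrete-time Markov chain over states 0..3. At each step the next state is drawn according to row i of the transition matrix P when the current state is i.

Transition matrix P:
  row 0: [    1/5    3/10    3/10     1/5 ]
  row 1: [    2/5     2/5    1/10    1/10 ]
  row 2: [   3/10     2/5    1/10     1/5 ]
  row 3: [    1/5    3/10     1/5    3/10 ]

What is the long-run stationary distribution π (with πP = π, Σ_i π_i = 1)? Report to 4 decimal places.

π = [0.2882, 0.3529, 0.1759, 0.1830]

Balance equations π_j = Σ_i π_i·P[i][j]:
  π_0 = 1/5·π_0 + 2/5·π_1 + 3/10·π_2 + 1/5·π_3
  π_1 = 3/10·π_0 + 2/5·π_1 + 2/5·π_2 + 3/10·π_3
  π_2 = 3/10·π_0 + 1/10·π_1 + 1/10·π_2 + 1/5·π_3
  normalize: π_0 + π_1 + π_2 + π_3 = 1
Solving the linear system gives exactly π = [285/989, 349/989, 174/989, 181/989].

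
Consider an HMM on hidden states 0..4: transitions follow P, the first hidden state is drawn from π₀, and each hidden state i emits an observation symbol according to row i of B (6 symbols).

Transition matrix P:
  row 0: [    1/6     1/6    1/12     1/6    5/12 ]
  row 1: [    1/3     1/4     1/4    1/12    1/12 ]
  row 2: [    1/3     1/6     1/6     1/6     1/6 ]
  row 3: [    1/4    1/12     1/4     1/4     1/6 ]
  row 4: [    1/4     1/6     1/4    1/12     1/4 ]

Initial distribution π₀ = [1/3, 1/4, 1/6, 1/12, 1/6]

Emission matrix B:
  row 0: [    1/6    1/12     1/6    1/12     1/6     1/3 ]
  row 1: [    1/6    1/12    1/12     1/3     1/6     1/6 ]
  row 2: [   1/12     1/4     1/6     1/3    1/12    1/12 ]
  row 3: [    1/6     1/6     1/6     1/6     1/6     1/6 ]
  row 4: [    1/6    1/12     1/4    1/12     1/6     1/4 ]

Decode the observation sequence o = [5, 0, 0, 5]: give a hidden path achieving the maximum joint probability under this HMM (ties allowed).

path = [0, 4, 0, 4]

t=0: δ = [1.111e-01, 4.167e-02, 1.389e-02, 1.389e-02, 4.167e-02]  (obs o_0=5)
t=1: δ = [3.086e-03, 3.086e-03, 8.681e-04, 3.086e-03, 7.716e-03]  ψ = [0, 0, 1, 0, 0]  (obs o_1=0)
t=2: δ = [3.215e-04, 2.143e-04, 1.608e-04, 1.286e-04, 3.215e-04]  ψ = [4, 4, 4, 3, 4]  (obs o_2=0)
t=3: δ = [2.679e-05, 8.931e-06, 6.698e-06, 8.931e-06, 3.349e-05]  ψ = [4, 0, 4, 0, 0]  (obs o_3=5)
backtrack: best end state = 4; path = [0, 4, 0, 4]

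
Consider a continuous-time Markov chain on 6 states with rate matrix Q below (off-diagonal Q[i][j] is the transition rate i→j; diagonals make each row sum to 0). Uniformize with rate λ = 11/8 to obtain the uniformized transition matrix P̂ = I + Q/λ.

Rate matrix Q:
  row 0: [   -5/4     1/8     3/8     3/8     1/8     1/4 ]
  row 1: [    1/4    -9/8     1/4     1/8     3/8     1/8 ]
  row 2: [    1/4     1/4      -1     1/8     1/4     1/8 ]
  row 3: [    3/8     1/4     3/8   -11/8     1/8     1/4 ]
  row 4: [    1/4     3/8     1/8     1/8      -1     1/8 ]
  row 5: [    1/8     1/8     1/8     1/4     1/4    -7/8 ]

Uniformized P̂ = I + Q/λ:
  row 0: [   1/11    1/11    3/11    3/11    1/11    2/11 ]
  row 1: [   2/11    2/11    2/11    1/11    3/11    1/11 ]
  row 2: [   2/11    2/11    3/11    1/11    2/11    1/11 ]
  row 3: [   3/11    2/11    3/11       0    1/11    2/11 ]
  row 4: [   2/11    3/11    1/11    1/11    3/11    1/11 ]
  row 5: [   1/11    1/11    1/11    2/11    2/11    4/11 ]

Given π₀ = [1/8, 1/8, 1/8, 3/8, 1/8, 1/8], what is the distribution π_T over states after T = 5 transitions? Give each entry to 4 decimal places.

t=0: π = [0.1250, 0.1250, 0.1250, 0.3750, 0.1250, 0.1250]
t=1: π = [0.1932, 0.1705, 0.2159, 0.0909, 0.1591, 0.1705]
t=2: π = [0.1570, 0.1632, 0.1973, 0.1333, 0.1860, 0.1632]
t=3: π = [0.1648, 0.1696, 0.1944, 0.1222, 0.1872, 0.1618]
t=4: π = [0.1632, 0.1691, 0.1939, 0.1245, 0.1882, 0.1611]
t=5: π = [0.1636, 0.1694, 0.1938, 0.1239, 0.1881, 0.1610]

π = [0.1636, 0.1694, 0.1938, 0.1239, 0.1881, 0.1610]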